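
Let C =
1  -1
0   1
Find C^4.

C = I + N where N = [[0, -1], [0, 0]] is strictly upper-triangular, so N^2 = 0.
(I + N)^4 = I + 4·N = [[1, -4], [0, 1]].

[[1, -4], [0, 1]]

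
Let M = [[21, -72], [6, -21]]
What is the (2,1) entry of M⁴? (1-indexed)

tr M = 0 and det M = -9, so the characteristic polynomial is λ² − (0)λ + (-9) with roots 3 and -3.
Eigenvectors give P = [[-4, -3], [-1, -1]] with P⁻¹ = [[-1, 3], [1, -4]], and M = P·diag(3, -3)·P⁻¹.
Then M⁴ = P·diag(81, 81)·P⁻¹ = [[-324, -243], [-81, -81]] · [[-1, 3], [1, -4]] = [[81, 0], [0, 81]].

0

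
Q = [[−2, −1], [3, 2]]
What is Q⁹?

[[−2, −1], [3, 2]]

Q² = I (check: tr Q = 0 and det Q = −1), so Q⁹ = Q since 9 is odd.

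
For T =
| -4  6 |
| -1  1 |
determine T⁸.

tr T = -3 and det T = 2, so the characteristic polynomial is λ² − (-3)λ + (2) with roots -2 and -1.
Eigenvectors give P = [[-3, -2], [-1, -1]] with P⁻¹ = [[-1, 2], [1, -3]], and T = P·diag(-2, -1)·P⁻¹.
Then T⁸ = P·diag(256, 1)·P⁻¹ = [[-768, -2], [-256, -1]] · [[-1, 2], [1, -3]] = [[766, -1530], [255, -509]].

[[766, -1530], [255, -509]]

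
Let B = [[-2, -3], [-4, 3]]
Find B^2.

[[16, -3], [-4, 21]]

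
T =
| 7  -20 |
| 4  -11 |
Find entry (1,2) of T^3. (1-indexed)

tr T = -4 and det T = 3, so the characteristic polynomial is λ² − (-4)λ + (3) with roots -3 and -1.
Eigenvectors give P = [[2, 5], [1, 2]] with P⁻¹ = [[-2, 5], [1, -2]], and T = P·diag(-3, -1)·P⁻¹.
Then T^3 = P·diag(-27, -1)·P⁻¹ = [[-54, -5], [-27, -2]] · [[-2, 5], [1, -2]] = [[103, -260], [52, -131]].

-260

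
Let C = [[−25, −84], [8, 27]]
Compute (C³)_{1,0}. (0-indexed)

tr C = 2 and det C = −3, so the characteristic polynomial is λ² − (2)λ + (−3) with roots 3 and −1.
Eigenvectors give P = [[−3, 7], [1, −2]] with P⁻¹ = [[2, 7], [1, 3]], and C = P·diag(3, −1)·P⁻¹.
Then C³ = P·diag(27, −1)·P⁻¹ = [[−81, −7], [27, 2]] · [[2, 7], [1, 3]] = [[−169, −588], [56, 195]].

56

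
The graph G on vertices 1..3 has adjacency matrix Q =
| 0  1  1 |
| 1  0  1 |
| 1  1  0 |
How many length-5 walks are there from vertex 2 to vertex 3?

11

The number of length-5 walks from vertex 2 to vertex 3 is entry (2,3) of Q^5, where Q is the adjacency matrix.
Q^2 = [[2, 1, 1], [1, 2, 1], [1, 1, 2]]
Q^3 = [[2, 3, 3], [3, 2, 3], [3, 3, 2]]
Q^4 = [[6, 5, 5], [5, 6, 5], [5, 5, 6]]
Q^5 = [[10, 11, 11], [11, 10, 11], [11, 11, 10]]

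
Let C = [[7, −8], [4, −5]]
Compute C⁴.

[[161, −160], [80, −79]]

tr C = 2 and det C = −3, so the characteristic polynomial is λ² − (2)λ + (−3) with roots −1 and 3.
Eigenvectors give P = [[−1, 2], [−1, 1]] with P⁻¹ = [[1, −2], [1, −1]], and C = P·diag(−1, 3)·P⁻¹.
Then C⁴ = P·diag(1, 81)·P⁻¹ = [[−1, 162], [−1, 81]] · [[1, −2], [1, −1]] = [[161, −160], [80, −79]].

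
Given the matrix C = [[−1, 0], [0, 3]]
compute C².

[[1, 0], [0, 9]]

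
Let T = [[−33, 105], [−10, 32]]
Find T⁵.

[[−1893, 5775], [−550, 1682]]

tr T = −1 and det T = −6, so the characteristic polynomial is λ² − (−1)λ + (−6) with roots 2 and −3.
Eigenvectors give P = [[3, 7], [1, 2]] with P⁻¹ = [[−2, 7], [1, −3]], and T = P·diag(2, −3)·P⁻¹.
Then T⁵ = P·diag(32, −243)·P⁻¹ = [[96, −1701], [32, −486]] · [[−2, 7], [1, −3]] = [[−1893, 5775], [−550, 1682]].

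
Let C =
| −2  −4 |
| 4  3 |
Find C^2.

[[−12, −4], [4, −7]]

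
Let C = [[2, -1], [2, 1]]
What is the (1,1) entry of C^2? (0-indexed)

-1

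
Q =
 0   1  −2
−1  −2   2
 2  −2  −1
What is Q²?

[[−5, 2, 4], [6, −1, −4], [0, 8, −7]]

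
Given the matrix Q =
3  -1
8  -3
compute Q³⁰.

[[1, 0], [0, 1]]

Q² = I (check: tr Q = 0 and det Q = -1), so Q³⁰ = I since 30 is even.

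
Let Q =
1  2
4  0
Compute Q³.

[[17, 18], [36, 8]]

Q² = [[9, 2], [4, 8]]
Q³ = [[17, 18], [36, 8]]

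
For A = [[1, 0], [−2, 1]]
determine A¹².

A = I + N where N = [[0, 0], [−2, 0]] is strictly lower-triangular, so N² = 0.
(I + N)¹² = I + 12·N = [[1, 0], [−24, 1]].

[[1, 0], [−24, 1]]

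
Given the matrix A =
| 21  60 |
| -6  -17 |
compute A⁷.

[[21861, 65580], [-6558, -19673]]

tr A = 4 and det A = 3, so the characteristic polynomial is λ² − (4)λ + (3) with roots 3 and 1.
Eigenvectors give P = [[10, 3], [-3, -1]] with P⁻¹ = [[1, 3], [-3, -10]], and A = P·diag(3, 1)·P⁻¹.
Then A⁷ = P·diag(2187, 1)·P⁻¹ = [[21870, 3], [-6561, -1]] · [[1, 3], [-3, -10]] = [[21861, 65580], [-6558, -19673]].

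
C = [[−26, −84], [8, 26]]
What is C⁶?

tr C = 0 and det C = −4, so the characteristic polynomial is λ² − (0)λ + (−4) with roots 2 and −2.
Eigenvectors give P = [[3, 7], [−1, −2]] with P⁻¹ = [[−2, −7], [1, 3]], and C = P·diag(2, −2)·P⁻¹.
Then C⁶ = P·diag(64, 64)·P⁻¹ = [[192, 448], [−64, −128]] · [[−2, −7], [1, 3]] = [[64, 0], [0, 64]].

[[64, 0], [0, 64]]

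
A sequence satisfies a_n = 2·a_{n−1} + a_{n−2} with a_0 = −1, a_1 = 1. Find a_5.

17

With companion matrix T = [[2, 1], [1, 0]], [a_n, a_{n−1}]ᵀ = T·[a_{n−1}, a_{n−2}]ᵀ, so [a_5, a_4]ᵀ = T⁴·[a_1, a_0]ᵀ.
T⁴ = [[29, 12], [12, 5]], giving [a_5, a_4]ᵀ = [[17], [7]].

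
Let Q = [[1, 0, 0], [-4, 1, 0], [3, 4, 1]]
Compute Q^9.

Q = I + N where N = [[0, 0, 0], [-4, 0, 0], [3, 4, 0]] is strictly lower-triangular, so N^3 = 0.
(I + N)^9 = I + 9·N + 36·N^2 = [[1, 0, 0], [-36, 1, 0], [-549, 36, 1]].

[[1, 0, 0], [-36, 1, 0], [-549, 36, 1]]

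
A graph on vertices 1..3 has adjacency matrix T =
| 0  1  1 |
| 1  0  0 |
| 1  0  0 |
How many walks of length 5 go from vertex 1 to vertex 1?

0

The number of length-5 walks from vertex 1 to vertex 1 is entry (1,1) of T^5, where T is the adjacency matrix.
T^2 = [[2, 0, 0], [0, 1, 1], [0, 1, 1]]
T^3 = [[0, 2, 2], [2, 0, 0], [2, 0, 0]]
T^4 = [[4, 0, 0], [0, 2, 2], [0, 2, 2]]
T^5 = [[0, 4, 4], [4, 0, 0], [4, 0, 0]]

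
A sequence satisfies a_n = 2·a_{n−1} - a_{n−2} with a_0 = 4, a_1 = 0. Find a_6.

-20

With companion matrix M = [[2, -1], [1, 0]], [a_n, a_{n−1}]ᵀ = M·[a_{n−1}, a_{n−2}]ᵀ, so [a_6, a_5]ᵀ = M⁵·[a_1, a_0]ᵀ.
M⁵ = [[6, -5], [5, -4]], giving [a_6, a_5]ᵀ = [[-20], [-16]].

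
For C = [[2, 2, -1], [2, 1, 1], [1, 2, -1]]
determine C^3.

[[23, 20, -4], [26, 17, 2], [16, 16, -5]]

C^2 = [[7, 4, 1], [7, 7, -2], [5, 2, 2]]
C^3 = [[23, 20, -4], [26, 17, 2], [16, 16, -5]]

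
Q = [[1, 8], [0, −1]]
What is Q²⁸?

[[1, 0], [0, 1]]

Q² = I (check: tr Q = 0 and det Q = −1), so Q²⁸ = I since 28 is even.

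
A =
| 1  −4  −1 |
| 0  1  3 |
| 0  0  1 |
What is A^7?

[[1, −28, −259], [0, 1, 21], [0, 0, 1]]

A = I + N where N = [[0, −4, −1], [0, 0, 3], [0, 0, 0]] is strictly upper-triangular, so N^3 = 0.
(I + N)^7 = I + 7·N + 21·N^2 = [[1, −28, −259], [0, 1, 21], [0, 0, 1]].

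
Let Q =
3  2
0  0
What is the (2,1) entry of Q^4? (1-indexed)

Q^2 = [[9, 6], [0, 0]]
Q^3 = [[27, 18], [0, 0]]
Q^4 = [[81, 54], [0, 0]]

0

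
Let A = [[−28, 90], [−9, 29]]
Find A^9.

[[−4618, 15390], [−1539, 5129]]

tr A = 1 and det A = −2, so the characteristic polynomial is λ² − (1)λ + (−2) with roots −1 and 2.
Eigenvectors give P = [[10, 3], [3, 1]] with P⁻¹ = [[1, −3], [−3, 10]], and A = P·diag(−1, 2)·P⁻¹.
Then A^9 = P·diag(−1, 512)·P⁻¹ = [[−10, 1536], [−3, 512]] · [[1, −3], [−3, 10]] = [[−4618, 15390], [−1539, 5129]].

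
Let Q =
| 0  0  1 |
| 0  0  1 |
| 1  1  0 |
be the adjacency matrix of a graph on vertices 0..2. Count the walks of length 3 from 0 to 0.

0

The number of length-3 walks from vertex 0 to vertex 0 is entry (0,0) of Q³, where Q is the adjacency matrix.
Q² = [[1, 1, 0], [1, 1, 0], [0, 0, 2]]
Q³ = [[0, 0, 2], [0, 0, 2], [2, 2, 0]]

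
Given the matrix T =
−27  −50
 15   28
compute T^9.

[[−101487, −201950], [60585, 120658]]

tr T = 1 and det T = −6, so the characteristic polynomial is λ² − (1)λ + (−6) with roots 3 and −2.
Eigenvectors give P = [[−5, −2], [3, 1]] with P⁻¹ = [[1, 2], [−3, −5]], and T = P·diag(3, −2)·P⁻¹.
Then T^9 = P·diag(19683, −512)·P⁻¹ = [[−98415, 1024], [59049, −512]] · [[1, 2], [−3, −5]] = [[−101487, −201950], [60585, 120658]].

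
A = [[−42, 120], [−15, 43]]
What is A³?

tr A = 1 and det A = −6, so the characteristic polynomial is λ² − (1)λ + (−6) with roots −2 and 3.
Eigenvectors give P = [[3, −8], [1, −3]] with P⁻¹ = [[3, −8], [1, −3]], and A = P·diag(−2, 3)·P⁻¹.
Then A³ = P·diag(−8, 27)·P⁻¹ = [[−24, −216], [−8, −81]] · [[3, −8], [1, −3]] = [[−288, 840], [−105, 307]].

[[−288, 840], [−105, 307]]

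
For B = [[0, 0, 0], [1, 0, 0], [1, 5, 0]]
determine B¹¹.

B is strictly triangular, hence nilpotent: B³ = 0, so B¹¹ = 0.

[[0, 0, 0], [0, 0, 0], [0, 0, 0]]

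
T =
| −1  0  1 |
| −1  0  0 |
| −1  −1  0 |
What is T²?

[[0, −1, −1], [1, 0, −1], [2, 0, −1]]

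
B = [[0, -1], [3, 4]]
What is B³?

[[-12, -13], [39, 40]]

B² = [[-3, -4], [12, 13]]
B³ = [[-12, -13], [39, 40]]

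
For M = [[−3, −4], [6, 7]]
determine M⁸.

tr M = 4 and det M = 3, so the characteristic polynomial is λ² − (4)λ + (3) with roots 1 and 3.
Eigenvectors give P = [[1, 2], [−1, −3]] with P⁻¹ = [[3, 2], [−1, −1]], and M = P·diag(1, 3)·P⁻¹.
Then M⁸ = P·diag(1, 6561)·P⁻¹ = [[1, 13122], [−1, −19683]] · [[3, 2], [−1, −1]] = [[−13119, −13120], [19680, 19681]].

[[−13119, −13120], [19680, 19681]]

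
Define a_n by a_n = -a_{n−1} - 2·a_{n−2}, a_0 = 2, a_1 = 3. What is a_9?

With companion matrix B = [[-1, -2], [1, 0]], [a_n, a_{n−1}]ᵀ = B·[a_{n−1}, a_{n−2}]ᵀ, so [a_9, a_8]ᵀ = B⁸·[a_1, a_0]ᵀ.
B⁸ = [[-17, -6], [3, -14]], giving [a_9, a_8]ᵀ = [[-63], [-19]].

-63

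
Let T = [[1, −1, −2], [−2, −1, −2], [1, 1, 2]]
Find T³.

T² = [[1, −2, −4], [−2, 1, 2], [1, 0, 0]]
T³ = [[1, −3, −6], [−2, 3, 6], [1, −1, −2]]

[[1, −3, −6], [−2, 3, 6], [1, −1, −2]]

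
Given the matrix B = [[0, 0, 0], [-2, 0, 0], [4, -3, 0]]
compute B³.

[[0, 0, 0], [0, 0, 0], [0, 0, 0]]

B is strictly triangular, hence nilpotent: B³ = 0, so B³ = 0.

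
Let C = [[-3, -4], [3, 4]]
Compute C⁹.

[[-3, -4], [3, 4]]

C² = C (a projection; rank 1, trace 1), so C⁹ = C.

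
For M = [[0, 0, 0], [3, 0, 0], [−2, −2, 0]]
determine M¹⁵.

M is strictly triangular, hence nilpotent: M³ = 0, so M¹⁵ = 0.

[[0, 0, 0], [0, 0, 0], [0, 0, 0]]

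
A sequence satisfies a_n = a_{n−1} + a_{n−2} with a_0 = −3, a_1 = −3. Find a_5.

−24

With companion matrix B = [[1, 1], [1, 0]], [a_n, a_{n−1}]ᵀ = B·[a_{n−1}, a_{n−2}]ᵀ, so [a_5, a_4]ᵀ = B⁴·[a_1, a_0]ᵀ.
B⁴ = [[5, 3], [3, 2]], giving [a_5, a_4]ᵀ = [[−24], [−15]].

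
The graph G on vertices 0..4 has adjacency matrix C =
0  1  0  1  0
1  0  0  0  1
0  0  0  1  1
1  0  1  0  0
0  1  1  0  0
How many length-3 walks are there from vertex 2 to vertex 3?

3

The number of length-3 walks from vertex 2 to vertex 3 is entry (2,3) of C^3, where C is the adjacency matrix.
C^2 = [[2, 0, 1, 0, 1], [0, 2, 1, 1, 0], [1, 1, 2, 0, 0], [0, 1, 0, 2, 1], [1, 0, 0, 1, 2]]
C^3 = [[0, 3, 1, 3, 1], [3, 0, 1, 1, 3], [1, 1, 0, 3, 3], [3, 1, 3, 0, 1], [1, 3, 3, 1, 0]]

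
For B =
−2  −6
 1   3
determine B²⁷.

[[−2, −6], [1, 3]]

B² = B (a projection; rank 1, trace 1), so B²⁷ = B.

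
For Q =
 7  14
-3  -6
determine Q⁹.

Q² = Q (a projection; rank 1, trace 1), so Q⁹ = Q.

[[7, 14], [-3, -6]]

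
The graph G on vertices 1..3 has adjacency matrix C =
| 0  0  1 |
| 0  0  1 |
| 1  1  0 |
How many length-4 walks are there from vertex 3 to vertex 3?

4

The number of length-4 walks from vertex 3 to vertex 3 is entry (3,3) of C⁴, where C is the adjacency matrix.
C² = [[1, 1, 0], [1, 1, 0], [0, 0, 2]]
C³ = [[0, 0, 2], [0, 0, 2], [2, 2, 0]]
C⁴ = [[2, 2, 0], [2, 2, 0], [0, 0, 4]]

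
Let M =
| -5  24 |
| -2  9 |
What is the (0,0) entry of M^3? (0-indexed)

tr M = 4 and det M = 3, so the characteristic polynomial is λ² − (4)λ + (3) with roots 1 and 3.
Eigenvectors give P = [[4, 3], [1, 1]] with P⁻¹ = [[1, -3], [-1, 4]], and M = P·diag(1, 3)·P⁻¹.
Then M^3 = P·diag(1, 27)·P⁻¹ = [[4, 81], [1, 27]] · [[1, -3], [-1, 4]] = [[-77, 312], [-26, 105]].

-77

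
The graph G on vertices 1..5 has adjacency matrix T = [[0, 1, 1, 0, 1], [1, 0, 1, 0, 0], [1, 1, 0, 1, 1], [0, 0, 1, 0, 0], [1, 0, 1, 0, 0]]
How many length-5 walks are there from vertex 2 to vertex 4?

10

The number of length-5 walks from vertex 2 to vertex 4 is entry (2,4) of T⁵, where T is the adjacency matrix.
T² = [[3, 1, 2, 1, 1], [1, 2, 1, 1, 2], [2, 1, 4, 0, 1], [1, 1, 0, 1, 1], [1, 2, 1, 1, 2]]
T³ = [[4, 5, 6, 2, 5], [5, 2, 6, 1, 2], [6, 6, 4, 4, 6], [2, 1, 4, 0, 1], [5, 2, 6, 1, 2]]
T⁴ = [[16, 10, 16, 6, 10], [10, 11, 10, 6, 11], [16, 10, 22, 4, 10], [6, 6, 4, 4, 6], [10, 11, 10, 6, 11]]
T⁵ = [[36, 32, 42, 16, 32], [32, 20, 38, 10, 20], [42, 38, 40, 22, 38], [16, 10, 22, 4, 10], [32, 20, 38, 10, 20]]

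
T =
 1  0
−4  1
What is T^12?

T = I + N where N = [[0, 0], [−4, 0]] is strictly lower-triangular, so N^2 = 0.
(I + N)^12 = I + 12·N = [[1, 0], [−48, 1]].

[[1, 0], [−48, 1]]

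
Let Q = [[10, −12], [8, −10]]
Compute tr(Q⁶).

tr Q = 0 and det Q = −4, so the characteristic polynomial is λ² − (0)λ + (−4) with roots −2 and 2.
Eigenvectors give P = [[1, 3], [1, 2]] with P⁻¹ = [[−2, 3], [1, −1]], and Q = P·diag(−2, 2)·P⁻¹.
Then Q⁶ = P·diag(64, 64)·P⁻¹ = [[64, 192], [64, 128]] · [[−2, 3], [1, −1]] = [[64, 0], [0, 64]].

128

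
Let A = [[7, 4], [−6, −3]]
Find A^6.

tr A = 4 and det A = 3, so the characteristic polynomial is λ² − (4)λ + (3) with roots 1 and 3.
Eigenvectors give P = [[−2, −1], [3, 1]] with P⁻¹ = [[1, 1], [−3, −2]], and A = P·diag(1, 3)·P⁻¹.
Then A^6 = P·diag(1, 729)·P⁻¹ = [[−2, −729], [3, 729]] · [[1, 1], [−3, −2]] = [[2185, 1456], [−2184, −1455]].

[[2185, 1456], [−2184, −1455]]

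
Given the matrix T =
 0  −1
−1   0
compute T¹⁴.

T² = I (check: tr T = 0 and det T = −1), so T¹⁴ = I since 14 is even.

[[1, 0], [0, 1]]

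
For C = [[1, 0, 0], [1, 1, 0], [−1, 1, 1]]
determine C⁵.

C = I + N where N = [[0, 0, 0], [1, 0, 0], [−1, 1, 0]] is strictly lower-triangular, so N³ = 0.
(I + N)⁵ = I + 5·N + 10·N² = [[1, 0, 0], [5, 1, 0], [5, 5, 1]].

[[1, 0, 0], [5, 1, 0], [5, 5, 1]]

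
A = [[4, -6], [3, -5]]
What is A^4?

tr A = -1 and det A = -2, so the characteristic polynomial is λ² − (-1)λ + (-2) with roots -2 and 1.
Eigenvectors give P = [[1, 2], [1, 1]] with P⁻¹ = [[-1, 2], [1, -1]], and A = P·diag(-2, 1)·P⁻¹.
Then A^4 = P·diag(16, 1)·P⁻¹ = [[16, 2], [16, 1]] · [[-1, 2], [1, -1]] = [[-14, 30], [-15, 31]].

[[-14, 30], [-15, 31]]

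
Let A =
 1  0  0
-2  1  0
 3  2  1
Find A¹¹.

[[1, 0, 0], [-22, 1, 0], [-187, 22, 1]]

A = I + N where N = [[0, 0, 0], [-2, 0, 0], [3, 2, 0]] is strictly lower-triangular, so N³ = 0.
(I + N)¹¹ = I + 11·N + 55·N² = [[1, 0, 0], [-22, 1, 0], [-187, 22, 1]].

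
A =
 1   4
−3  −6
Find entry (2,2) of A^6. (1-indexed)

2724

tr A = −5 and det A = 6, so the characteristic polynomial is λ² − (−5)λ + (6) with roots −2 and −3.
Eigenvectors give P = [[4, −1], [−3, 1]] with P⁻¹ = [[1, 1], [3, 4]], and A = P·diag(−2, −3)·P⁻¹.
Then A^6 = P·diag(64, 729)·P⁻¹ = [[256, −729], [−192, 729]] · [[1, 1], [3, 4]] = [[−1931, −2660], [1995, 2724]].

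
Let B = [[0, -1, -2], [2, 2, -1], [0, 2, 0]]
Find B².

[[-2, -6, 1], [4, 0, -6], [4, 4, -2]]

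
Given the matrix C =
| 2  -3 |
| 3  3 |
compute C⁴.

[[-200, 75], [-75, -225]]

C² = [[-5, -15], [15, 0]]
C³ = [[-55, -30], [30, -45]]
C⁴ = [[-200, 75], [-75, -225]]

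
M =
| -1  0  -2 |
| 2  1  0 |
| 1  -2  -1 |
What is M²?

[[-1, 4, 4], [0, 1, -4], [-6, 0, -1]]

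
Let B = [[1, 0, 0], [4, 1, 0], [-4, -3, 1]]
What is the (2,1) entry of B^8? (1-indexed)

B = I + N where N = [[0, 0, 0], [4, 0, 0], [-4, -3, 0]] is strictly lower-triangular, so N^3 = 0.
(I + N)^8 = I + 8·N + 28·N^2 = [[1, 0, 0], [32, 1, 0], [-368, -24, 1]].

32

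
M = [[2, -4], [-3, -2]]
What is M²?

[[16, 0], [0, 16]]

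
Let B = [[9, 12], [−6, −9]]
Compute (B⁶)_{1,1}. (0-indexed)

tr B = 0 and det B = −9, so the characteristic polynomial is λ² − (0)λ + (−9) with roots −3 and 3.
Eigenvectors give P = [[−1, −2], [1, 1]] with P⁻¹ = [[1, 2], [−1, −1]], and B = P·diag(−3, 3)·P⁻¹.
Then B⁶ = P·diag(729, 729)·P⁻¹ = [[−729, −1458], [729, 729]] · [[1, 2], [−1, −1]] = [[729, 0], [0, 729]].

729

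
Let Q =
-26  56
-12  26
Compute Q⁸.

[[256, 0], [0, 256]]

tr Q = 0 and det Q = -4, so the characteristic polynomial is λ² − (0)λ + (-4) with roots -2 and 2.
Eigenvectors give P = [[7, 2], [3, 1]] with P⁻¹ = [[1, -2], [-3, 7]], and Q = P·diag(-2, 2)·P⁻¹.
Then Q⁸ = P·diag(256, 256)·P⁻¹ = [[1792, 512], [768, 256]] · [[1, -2], [-3, 7]] = [[256, 0], [0, 256]].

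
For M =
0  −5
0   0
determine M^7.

[[0, 0], [0, 0]]

M is strictly triangular, hence nilpotent: M^2 = 0, so M^7 = 0.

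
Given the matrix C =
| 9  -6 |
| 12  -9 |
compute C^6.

tr C = 0 and det C = -9, so the characteristic polynomial is λ² − (0)λ + (-9) with roots 3 and -3.
Eigenvectors give P = [[1, -1], [1, -2]] with P⁻¹ = [[2, -1], [1, -1]], and C = P·diag(3, -3)·P⁻¹.
Then C^6 = P·diag(729, 729)·P⁻¹ = [[729, -729], [729, -1458]] · [[2, -1], [1, -1]] = [[729, 0], [0, 729]].

[[729, 0], [0, 729]]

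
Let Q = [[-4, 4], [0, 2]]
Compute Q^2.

[[16, -8], [0, 4]]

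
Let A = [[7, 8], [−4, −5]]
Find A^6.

tr A = 2 and det A = −3, so the characteristic polynomial is λ² − (2)λ + (−3) with roots 3 and −1.
Eigenvectors give P = [[2, −1], [−1, 1]] with P⁻¹ = [[1, 1], [1, 2]], and A = P·diag(3, −1)·P⁻¹.
Then A^6 = P·diag(729, 1)·P⁻¹ = [[1458, −1], [−729, 1]] · [[1, 1], [1, 2]] = [[1457, 1456], [−728, −727]].

[[1457, 1456], [−728, −727]]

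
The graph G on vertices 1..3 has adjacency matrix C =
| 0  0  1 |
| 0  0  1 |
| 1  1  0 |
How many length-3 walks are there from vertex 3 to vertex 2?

2

The number of length-3 walks from vertex 3 to vertex 2 is entry (3,2) of C^3, where C is the adjacency matrix.
C^2 = [[1, 1, 0], [1, 1, 0], [0, 0, 2]]
C^3 = [[0, 0, 2], [0, 0, 2], [2, 2, 0]]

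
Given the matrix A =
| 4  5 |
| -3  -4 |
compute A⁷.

[[4, 5], [-3, -4]]

A² = I (check: tr A = 0 and det A = -1), so A⁷ = A since 7 is odd.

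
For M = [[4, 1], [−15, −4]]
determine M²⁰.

M² = I (check: tr M = 0 and det M = −1), so M²⁰ = I since 20 is even.

[[1, 0], [0, 1]]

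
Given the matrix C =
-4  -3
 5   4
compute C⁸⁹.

C² = I (check: tr C = 0 and det C = -1), so C⁸⁹ = C since 89 is odd.

[[-4, -3], [5, 4]]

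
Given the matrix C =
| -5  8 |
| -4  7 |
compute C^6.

[[-727, 1456], [-728, 1457]]

tr C = 2 and det C = -3, so the characteristic polynomial is λ² − (2)λ + (-3) with roots 3 and -1.
Eigenvectors give P = [[1, -2], [1, -1]] with P⁻¹ = [[-1, 2], [-1, 1]], and C = P·diag(3, -1)·P⁻¹.
Then C^6 = P·diag(729, 1)·P⁻¹ = [[729, -2], [729, -1]] · [[-1, 2], [-1, 1]] = [[-727, 1456], [-728, 1457]].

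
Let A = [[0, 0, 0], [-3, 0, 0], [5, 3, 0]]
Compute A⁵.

[[0, 0, 0], [0, 0, 0], [0, 0, 0]]

A is strictly triangular, hence nilpotent: A³ = 0, so A⁵ = 0.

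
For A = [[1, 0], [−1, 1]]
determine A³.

[[1, 0], [−3, 1]]

A = I + N where N = [[0, 0], [−1, 0]] is strictly lower-triangular, so N² = 0.
(I + N)³ = I + 3·N = [[1, 0], [−3, 1]].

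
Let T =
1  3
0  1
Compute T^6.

T = I + N where N = [[0, 3], [0, 0]] is strictly upper-triangular, so N^2 = 0.
(I + N)^6 = I + 6·N = [[1, 18], [0, 1]].

[[1, 18], [0, 1]]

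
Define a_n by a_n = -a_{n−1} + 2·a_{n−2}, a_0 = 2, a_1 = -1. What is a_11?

With companion matrix T = [[-1, 2], [1, 0]], [a_n, a_{n−1}]ᵀ = T·[a_{n−1}, a_{n−2}]ᵀ, so [a_11, a_10]ᵀ = T¹⁰·[a_1, a_0]ᵀ.
T¹⁰ = [[683, -682], [-341, 342]], giving [a_11, a_10]ᵀ = [[-2047], [1025]].

-2047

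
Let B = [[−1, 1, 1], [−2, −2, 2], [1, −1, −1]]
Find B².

[[0, −4, 0], [8, 0, −8], [0, 4, 0]]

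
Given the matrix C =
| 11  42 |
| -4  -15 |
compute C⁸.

tr C = -4 and det C = 3, so the characteristic polynomial is λ² − (-4)λ + (3) with roots -1 and -3.
Eigenvectors give P = [[7, -3], [-2, 1]] with P⁻¹ = [[1, 3], [2, 7]], and C = P·diag(-1, -3)·P⁻¹.
Then C⁸ = P·diag(1, 6561)·P⁻¹ = [[7, -19683], [-2, 6561]] · [[1, 3], [2, 7]] = [[-39359, -137760], [13120, 45921]].

[[-39359, -137760], [13120, 45921]]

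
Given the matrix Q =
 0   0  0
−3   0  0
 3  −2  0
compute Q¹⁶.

[[0, 0, 0], [0, 0, 0], [0, 0, 0]]

Q is strictly triangular, hence nilpotent: Q³ = 0, so Q¹⁶ = 0.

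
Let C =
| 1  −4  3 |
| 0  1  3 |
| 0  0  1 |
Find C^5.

[[1, −20, −105], [0, 1, 15], [0, 0, 1]]

C = I + N where N = [[0, −4, 3], [0, 0, 3], [0, 0, 0]] is strictly upper-triangular, so N^3 = 0.
(I + N)^5 = I + 5·N + 10·N^2 = [[1, −20, −105], [0, 1, 15], [0, 0, 1]].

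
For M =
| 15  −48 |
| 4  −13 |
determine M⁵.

tr M = 2 and det M = −3, so the characteristic polynomial is λ² − (2)λ + (−3) with roots −1 and 3.
Eigenvectors give P = [[3, −4], [1, −1]] with P⁻¹ = [[−1, 4], [−1, 3]], and M = P·diag(−1, 3)·P⁻¹.
Then M⁵ = P·diag(−1, 243)·P⁻¹ = [[−3, −972], [−1, −243]] · [[−1, 4], [−1, 3]] = [[975, −2928], [244, −733]].

[[975, −2928], [244, −733]]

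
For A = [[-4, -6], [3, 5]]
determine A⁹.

[[-514, -1026], [513, 1025]]

tr A = 1 and det A = -2, so the characteristic polynomial is λ² − (1)λ + (-2) with roots -1 and 2.
Eigenvectors give P = [[2, -1], [-1, 1]] with P⁻¹ = [[1, 1], [1, 2]], and A = P·diag(-1, 2)·P⁻¹.
Then A⁹ = P·diag(-1, 512)·P⁻¹ = [[-2, -512], [1, 512]] · [[1, 1], [1, 2]] = [[-514, -1026], [513, 1025]].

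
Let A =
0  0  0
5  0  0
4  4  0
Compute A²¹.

[[0, 0, 0], [0, 0, 0], [0, 0, 0]]

A is strictly triangular, hence nilpotent: A³ = 0, so A²¹ = 0.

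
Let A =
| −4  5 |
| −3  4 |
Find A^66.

A² = I (check: tr A = 0 and det A = −1), so A^66 = I since 66 is even.

[[1, 0], [0, 1]]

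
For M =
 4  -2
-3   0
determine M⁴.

[[580, -224], [-336, 132]]

M² = [[22, -8], [-12, 6]]
M³ = [[112, -44], [-66, 24]]
M⁴ = [[580, -224], [-336, 132]]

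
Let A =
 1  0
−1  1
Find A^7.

A = I + N where N = [[0, 0], [−1, 0]] is strictly lower-triangular, so N^2 = 0.
(I + N)^7 = I + 7·N = [[1, 0], [−7, 1]].

[[1, 0], [−7, 1]]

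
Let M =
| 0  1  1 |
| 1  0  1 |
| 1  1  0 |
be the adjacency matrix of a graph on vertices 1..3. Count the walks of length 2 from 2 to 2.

2

The number of length-2 walks from vertex 2 to vertex 2 is entry (2,2) of M^2, where M is the adjacency matrix.
M^2 = [[2, 1, 1], [1, 2, 1], [1, 1, 2]]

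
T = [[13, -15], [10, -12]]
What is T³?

tr T = 1 and det T = -6, so the characteristic polynomial is λ² − (1)λ + (-6) with roots -2 and 3.
Eigenvectors give P = [[1, 3], [1, 2]] with P⁻¹ = [[-2, 3], [1, -1]], and T = P·diag(-2, 3)·P⁻¹.
Then T³ = P·diag(-8, 27)·P⁻¹ = [[-8, 81], [-8, 54]] · [[-2, 3], [1, -1]] = [[97, -105], [70, -78]].

[[97, -105], [70, -78]]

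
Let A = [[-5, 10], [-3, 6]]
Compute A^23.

A² = A (a projection; rank 1, trace 1), so A^23 = A.

[[-5, 10], [-3, 6]]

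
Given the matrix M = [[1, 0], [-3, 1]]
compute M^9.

[[1, 0], [-27, 1]]

M = I + N where N = [[0, 0], [-3, 0]] is strictly lower-triangular, so N^2 = 0.
(I + N)^9 = I + 9·N = [[1, 0], [-27, 1]].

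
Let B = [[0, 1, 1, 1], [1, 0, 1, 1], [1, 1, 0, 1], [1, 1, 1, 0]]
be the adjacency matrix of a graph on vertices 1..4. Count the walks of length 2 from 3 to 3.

The number of length-2 walks from vertex 3 to vertex 3 is entry (3,3) of B^2, where B is the adjacency matrix.
B^2 = [[3, 2, 2, 2], [2, 3, 2, 2], [2, 2, 3, 2], [2, 2, 2, 3]]

3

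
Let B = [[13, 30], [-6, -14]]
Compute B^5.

tr B = -1 and det B = -2, so the characteristic polynomial is λ² − (-1)λ + (-2) with roots 1 and -2.
Eigenvectors give P = [[5, -2], [-2, 1]] with P⁻¹ = [[1, 2], [2, 5]], and B = P·diag(1, -2)·P⁻¹.
Then B^5 = P·diag(1, -32)·P⁻¹ = [[5, 64], [-2, -32]] · [[1, 2], [2, 5]] = [[133, 330], [-66, -164]].

[[133, 330], [-66, -164]]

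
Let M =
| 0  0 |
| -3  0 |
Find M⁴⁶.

M is strictly triangular, hence nilpotent: M² = 0, so M⁴⁶ = 0.

[[0, 0], [0, 0]]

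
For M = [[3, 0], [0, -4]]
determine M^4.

M^2 = [[9, 0], [0, 16]]
M^3 = [[27, 0], [0, -64]]
M^4 = [[81, 0], [0, 256]]

[[81, 0], [0, 256]]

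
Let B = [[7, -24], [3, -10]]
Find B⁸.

[[-2039, 6120], [-765, 2296]]

tr B = -3 and det B = 2, so the characteristic polynomial is λ² − (-3)λ + (2) with roots -2 and -1.
Eigenvectors give P = [[-8, 3], [-3, 1]] with P⁻¹ = [[1, -3], [3, -8]], and B = P·diag(-2, -1)·P⁻¹.
Then B⁸ = P·diag(256, 1)·P⁻¹ = [[-2048, 3], [-768, 1]] · [[1, -3], [3, -8]] = [[-2039, 6120], [-765, 2296]].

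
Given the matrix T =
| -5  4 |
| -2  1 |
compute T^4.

tr T = -4 and det T = 3, so the characteristic polynomial is λ² − (-4)λ + (3) with roots -1 and -3.
Eigenvectors give P = [[1, 2], [1, 1]] with P⁻¹ = [[-1, 2], [1, -1]], and T = P·diag(-1, -3)·P⁻¹.
Then T^4 = P·diag(1, 81)·P⁻¹ = [[1, 162], [1, 81]] · [[-1, 2], [1, -1]] = [[161, -160], [80, -79]].

[[161, -160], [80, -79]]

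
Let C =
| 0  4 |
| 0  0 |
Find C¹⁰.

C is strictly triangular, hence nilpotent: C² = 0, so C¹⁰ = 0.

[[0, 0], [0, 0]]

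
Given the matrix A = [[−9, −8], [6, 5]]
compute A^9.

[[−78729, −78728], [59046, 59045]]

tr A = −4 and det A = 3, so the characteristic polynomial is λ² − (−4)λ + (3) with roots −1 and −3.
Eigenvectors give P = [[−1, 4], [1, −3]] with P⁻¹ = [[3, 4], [1, 1]], and A = P·diag(−1, −3)·P⁻¹.
Then A^9 = P·diag(−1, −19683)·P⁻¹ = [[1, −78732], [−1, 59049]] · [[3, 4], [1, 1]] = [[−78729, −78728], [59046, 59045]].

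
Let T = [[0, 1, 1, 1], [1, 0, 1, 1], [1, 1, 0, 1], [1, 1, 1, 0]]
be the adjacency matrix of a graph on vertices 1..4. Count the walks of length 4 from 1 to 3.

The number of length-4 walks from vertex 1 to vertex 3 is entry (1,3) of T⁴, where T is the adjacency matrix.
T² = [[3, 2, 2, 2], [2, 3, 2, 2], [2, 2, 3, 2], [2, 2, 2, 3]]
T³ = [[6, 7, 7, 7], [7, 6, 7, 7], [7, 7, 6, 7], [7, 7, 7, 6]]
T⁴ = [[21, 20, 20, 20], [20, 21, 20, 20], [20, 20, 21, 20], [20, 20, 20, 21]]

20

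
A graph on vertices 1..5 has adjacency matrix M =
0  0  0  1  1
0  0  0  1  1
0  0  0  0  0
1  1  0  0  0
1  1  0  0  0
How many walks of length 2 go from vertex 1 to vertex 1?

2

The number of length-2 walks from vertex 1 to vertex 1 is entry (1,1) of M^2, where M is the adjacency matrix.
M^2 = [[2, 2, 0, 0, 0], [2, 2, 0, 0, 0], [0, 0, 0, 0, 0], [0, 0, 0, 2, 2], [0, 0, 0, 2, 2]]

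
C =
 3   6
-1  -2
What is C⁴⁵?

[[3, 6], [-1, -2]]

C² = C (a projection; rank 1, trace 1), so C⁴⁵ = C.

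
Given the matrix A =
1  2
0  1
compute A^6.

A = I + N where N = [[0, 2], [0, 0]] is strictly upper-triangular, so N^2 = 0.
(I + N)^6 = I + 6·N = [[1, 12], [0, 1]].

[[1, 12], [0, 1]]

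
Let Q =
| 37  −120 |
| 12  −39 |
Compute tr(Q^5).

tr Q = −2 and det Q = −3, so the characteristic polynomial is λ² − (−2)λ + (−3) with roots 1 and −3.
Eigenvectors give P = [[−10, −3], [−3, −1]] with P⁻¹ = [[−1, 3], [3, −10]], and Q = P·diag(1, −3)·P⁻¹.
Then Q^5 = P·diag(1, −243)·P⁻¹ = [[−10, 729], [−3, 243]] · [[−1, 3], [3, −10]] = [[2197, −7320], [732, −2439]].

−242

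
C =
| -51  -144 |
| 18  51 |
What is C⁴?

tr C = 0 and det C = -9, so the characteristic polynomial is λ² − (0)λ + (-9) with roots -3 and 3.
Eigenvectors give P = [[-3, -8], [1, 3]] with P⁻¹ = [[-3, -8], [1, 3]], and C = P·diag(-3, 3)·P⁻¹.
Then C⁴ = P·diag(81, 81)·P⁻¹ = [[-243, -648], [81, 243]] · [[-3, -8], [1, 3]] = [[81, 0], [0, 81]].

[[81, 0], [0, 81]]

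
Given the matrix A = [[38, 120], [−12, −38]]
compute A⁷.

[[2432, 7680], [−768, −2432]]

tr A = 0 and det A = −4, so the characteristic polynomial is λ² − (0)λ + (−4) with roots −2 and 2.
Eigenvectors give P = [[3, −10], [−1, 3]] with P⁻¹ = [[−3, −10], [−1, −3]], and A = P·diag(−2, 2)·P⁻¹.
Then A⁷ = P·diag(−128, 128)·P⁻¹ = [[−384, −1280], [128, 384]] · [[−3, −10], [−1, −3]] = [[2432, 7680], [−768, −2432]].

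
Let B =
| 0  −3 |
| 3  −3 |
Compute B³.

B² = [[−9, 9], [−9, 0]]
B³ = [[27, 0], [0, 27]]

[[27, 0], [0, 27]]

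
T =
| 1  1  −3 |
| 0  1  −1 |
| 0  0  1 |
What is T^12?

T = I + N where N = [[0, 1, −3], [0, 0, −1], [0, 0, 0]] is strictly upper-triangular, so N^3 = 0.
(I + N)^12 = I + 12·N + 66·N^2 = [[1, 12, −102], [0, 1, −12], [0, 0, 1]].

[[1, 12, −102], [0, 1, −12], [0, 0, 1]]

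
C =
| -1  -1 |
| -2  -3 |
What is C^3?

C^2 = [[3, 4], [8, 11]]
C^3 = [[-11, -15], [-30, -41]]

[[-11, -15], [-30, -41]]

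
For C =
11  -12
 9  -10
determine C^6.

[[253, -252], [189, -188]]

tr C = 1 and det C = -2, so the characteristic polynomial is λ² − (1)λ + (-2) with roots -1 and 2.
Eigenvectors give P = [[1, -4], [1, -3]] with P⁻¹ = [[-3, 4], [-1, 1]], and C = P·diag(-1, 2)·P⁻¹.
Then C^6 = P·diag(1, 64)·P⁻¹ = [[1, -256], [1, -192]] · [[-3, 4], [-1, 1]] = [[253, -252], [189, -188]].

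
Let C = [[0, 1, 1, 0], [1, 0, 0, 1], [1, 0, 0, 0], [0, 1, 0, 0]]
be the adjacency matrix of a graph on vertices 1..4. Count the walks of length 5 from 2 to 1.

The number of length-5 walks from vertex 2 to vertex 1 is entry (2,1) of C⁵, where C is the adjacency matrix.
C² = [[2, 0, 0, 1], [0, 2, 1, 0], [0, 1, 1, 0], [1, 0, 0, 1]]
C³ = [[0, 3, 2, 0], [3, 0, 0, 2], [2, 0, 0, 1], [0, 2, 1, 0]]
C⁴ = [[5, 0, 0, 3], [0, 5, 3, 0], [0, 3, 2, 0], [3, 0, 0, 2]]
C⁵ = [[0, 8, 5, 0], [8, 0, 0, 5], [5, 0, 0, 3], [0, 5, 3, 0]]

8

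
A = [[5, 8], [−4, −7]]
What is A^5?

[[245, 488], [−244, −487]]

tr A = −2 and det A = −3, so the characteristic polynomial is λ² − (−2)λ + (−3) with roots −3 and 1.
Eigenvectors give P = [[−1, 2], [1, −1]] with P⁻¹ = [[1, 2], [1, 1]], and A = P·diag(−3, 1)·P⁻¹.
Then A^5 = P·diag(−243, 1)·P⁻¹ = [[243, 2], [−243, −1]] · [[1, 2], [1, 1]] = [[245, 488], [−244, −487]].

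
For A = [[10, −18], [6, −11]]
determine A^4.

[[−44, 90], [−30, 61]]

tr A = −1 and det A = −2, so the characteristic polynomial is λ² − (−1)λ + (−2) with roots −2 and 1.
Eigenvectors give P = [[−3, 2], [−2, 1]] with P⁻¹ = [[1, −2], [2, −3]], and A = P·diag(−2, 1)·P⁻¹.
Then A^4 = P·diag(16, 1)·P⁻¹ = [[−48, 2], [−32, 1]] · [[1, −2], [2, −3]] = [[−44, 90], [−30, 61]].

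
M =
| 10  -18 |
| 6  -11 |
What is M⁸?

[[-764, 1530], [-510, 1021]]

tr M = -1 and det M = -2, so the characteristic polynomial is λ² − (-1)λ + (-2) with roots 1 and -2.
Eigenvectors give P = [[2, -3], [1, -2]] with P⁻¹ = [[2, -3], [1, -2]], and M = P·diag(1, -2)·P⁻¹.
Then M⁸ = P·diag(1, 256)·P⁻¹ = [[2, -768], [1, -512]] · [[2, -3], [1, -2]] = [[-764, 1530], [-510, 1021]].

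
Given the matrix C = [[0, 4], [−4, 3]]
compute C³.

[[−48, −28], [28, −69]]

C² = [[−16, 12], [−12, −7]]
C³ = [[−48, −28], [28, −69]]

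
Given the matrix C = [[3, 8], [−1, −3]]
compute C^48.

[[1, 0], [0, 1]]

C² = I (check: tr C = 0 and det C = −1), so C^48 = I since 48 is even.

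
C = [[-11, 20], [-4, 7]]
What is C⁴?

tr C = -4 and det C = 3, so the characteristic polynomial is λ² − (-4)λ + (3) with roots -1 and -3.
Eigenvectors give P = [[2, 5], [1, 2]] with P⁻¹ = [[-2, 5], [1, -2]], and C = P·diag(-1, -3)·P⁻¹.
Then C⁴ = P·diag(1, 81)·P⁻¹ = [[2, 405], [1, 162]] · [[-2, 5], [1, -2]] = [[401, -800], [160, -319]].

[[401, -800], [160, -319]]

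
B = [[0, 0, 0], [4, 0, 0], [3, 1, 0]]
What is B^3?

B is strictly triangular, hence nilpotent: B^3 = 0, so B^3 = 0.

[[0, 0, 0], [0, 0, 0], [0, 0, 0]]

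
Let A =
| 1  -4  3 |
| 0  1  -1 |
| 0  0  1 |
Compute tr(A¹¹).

3

A = I + N where N = [[0, -4, 3], [0, 0, -1], [0, 0, 0]] is strictly upper-triangular, so N³ = 0.
(I + N)¹¹ = I + 11·N + 55·N² = [[1, -44, 253], [0, 1, -11], [0, 0, 1]].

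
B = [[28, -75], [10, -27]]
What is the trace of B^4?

tr B = 1 and det B = -6, so the characteristic polynomial is λ² − (1)λ + (-6) with roots -2 and 3.
Eigenvectors give P = [[-5, 3], [-2, 1]] with P⁻¹ = [[1, -3], [2, -5]], and B = P·diag(-2, 3)·P⁻¹.
Then B^4 = P·diag(16, 81)·P⁻¹ = [[-80, 243], [-32, 81]] · [[1, -3], [2, -5]] = [[406, -975], [130, -309]].

97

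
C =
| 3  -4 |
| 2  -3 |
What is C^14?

[[1, 0], [0, 1]]

C² = I (check: tr C = 0 and det C = -1), so C^14 = I since 14 is even.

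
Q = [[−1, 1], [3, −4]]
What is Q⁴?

Q² = [[4, −5], [−15, 19]]
Q³ = [[−19, 24], [72, −91]]
Q⁴ = [[91, −115], [−345, 436]]

[[91, −115], [−345, 436]]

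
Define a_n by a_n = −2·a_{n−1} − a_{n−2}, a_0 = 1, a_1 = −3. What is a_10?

With companion matrix Q = [[−2, −1], [1, 0]], [a_n, a_{n−1}]ᵀ = Q·[a_{n−1}, a_{n−2}]ᵀ, so [a_10, a_9]ᵀ = Q^9·[a_1, a_0]ᵀ.
Q^9 = [[−10, −9], [9, 8]], giving [a_10, a_9]ᵀ = [[21], [−19]].

21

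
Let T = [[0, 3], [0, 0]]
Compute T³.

T is strictly triangular, hence nilpotent: T² = 0, so T³ = 0.

[[0, 0], [0, 0]]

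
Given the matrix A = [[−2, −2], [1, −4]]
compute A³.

A² = [[2, 12], [−6, 14]]
A³ = [[8, −52], [26, −44]]

[[8, −52], [26, −44]]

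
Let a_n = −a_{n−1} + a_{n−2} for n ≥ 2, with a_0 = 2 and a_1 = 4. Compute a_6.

−22

With companion matrix C = [[−1, 1], [1, 0]], [a_n, a_{n−1}]ᵀ = C·[a_{n−1}, a_{n−2}]ᵀ, so [a_6, a_5]ᵀ = C⁵·[a_1, a_0]ᵀ.
C⁵ = [[−8, 5], [5, −3]], giving [a_6, a_5]ᵀ = [[−22], [14]].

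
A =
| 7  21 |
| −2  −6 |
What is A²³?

A² = A (a projection; rank 1, trace 1), so A²³ = A.

[[7, 21], [−2, −6]]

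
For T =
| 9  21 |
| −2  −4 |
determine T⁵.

tr T = 5 and det T = 6, so the characteristic polynomial is λ² − (5)λ + (6) with roots 3 and 2.
Eigenvectors give P = [[7, 3], [−2, −1]] with P⁻¹ = [[1, 3], [−2, −7]], and T = P·diag(3, 2)·P⁻¹.
Then T⁵ = P·diag(243, 32)·P⁻¹ = [[1701, 96], [−486, −32]] · [[1, 3], [−2, −7]] = [[1509, 4431], [−422, −1234]].

[[1509, 4431], [−422, −1234]]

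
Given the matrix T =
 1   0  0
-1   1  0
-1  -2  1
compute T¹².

T = I + N where N = [[0, 0, 0], [-1, 0, 0], [-1, -2, 0]] is strictly lower-triangular, so N³ = 0.
(I + N)¹² = I + 12·N + 66·N² = [[1, 0, 0], [-12, 1, 0], [120, -24, 1]].

[[1, 0, 0], [-12, 1, 0], [120, -24, 1]]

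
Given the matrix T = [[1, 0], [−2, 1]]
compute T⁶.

[[1, 0], [−12, 1]]

T = I + N where N = [[0, 0], [−2, 0]] is strictly lower-triangular, so N² = 0.
(I + N)⁶ = I + 6·N = [[1, 0], [−12, 1]].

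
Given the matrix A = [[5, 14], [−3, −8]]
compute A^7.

tr A = −3 and det A = 2, so the characteristic polynomial is λ² − (−3)λ + (2) with roots −1 and −2.
Eigenvectors give P = [[7, −2], [−3, 1]] with P⁻¹ = [[1, 2], [3, 7]], and A = P·diag(−1, −2)·P⁻¹.
Then A^7 = P·diag(−1, −128)·P⁻¹ = [[−7, 256], [3, −128]] · [[1, 2], [3, 7]] = [[761, 1778], [−381, −890]].

[[761, 1778], [−381, −890]]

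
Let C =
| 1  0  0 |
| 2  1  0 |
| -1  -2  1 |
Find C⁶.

C = I + N where N = [[0, 0, 0], [2, 0, 0], [-1, -2, 0]] is strictly lower-triangular, so N³ = 0.
(I + N)⁶ = I + 6·N + 15·N² = [[1, 0, 0], [12, 1, 0], [-66, -12, 1]].

[[1, 0, 0], [12, 1, 0], [-66, -12, 1]]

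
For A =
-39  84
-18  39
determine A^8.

tr A = 0 and det A = -9, so the characteristic polynomial is λ² − (0)λ + (-9) with roots -3 and 3.
Eigenvectors give P = [[7, 2], [3, 1]] with P⁻¹ = [[1, -2], [-3, 7]], and A = P·diag(-3, 3)·P⁻¹.
Then A^8 = P·diag(6561, 6561)·P⁻¹ = [[45927, 13122], [19683, 6561]] · [[1, -2], [-3, 7]] = [[6561, 0], [0, 6561]].

[[6561, 0], [0, 6561]]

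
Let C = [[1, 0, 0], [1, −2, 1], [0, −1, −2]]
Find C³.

C² = [[1, 0, 0], [−1, 3, −4], [−1, 4, 3]]
C³ = [[1, 0, 0], [2, −2, 11], [3, −11, −2]]

[[1, 0, 0], [2, −2, 11], [3, −11, −2]]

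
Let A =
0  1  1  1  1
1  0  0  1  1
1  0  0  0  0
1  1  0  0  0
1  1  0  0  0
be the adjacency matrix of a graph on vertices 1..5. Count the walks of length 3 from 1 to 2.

The number of length-3 walks from vertex 1 to vertex 2 is entry (1,2) of A^3, where A is the adjacency matrix.
A^2 = [[4, 2, 0, 1, 1], [2, 3, 1, 1, 1], [0, 1, 1, 1, 1], [1, 1, 1, 2, 2], [1, 1, 1, 2, 2]]
A^3 = [[4, 6, 4, 6, 6], [6, 4, 2, 5, 5], [4, 2, 0, 1, 1], [6, 5, 1, 2, 2], [6, 5, 1, 2, 2]]

6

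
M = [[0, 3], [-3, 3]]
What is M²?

[[-9, 9], [-9, 0]]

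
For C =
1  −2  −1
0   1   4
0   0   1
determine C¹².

[[1, −24, −540], [0, 1, 48], [0, 0, 1]]

C = I + N where N = [[0, −2, −1], [0, 0, 4], [0, 0, 0]] is strictly upper-triangular, so N³ = 0.
(I + N)¹² = I + 12·N + 66·N² = [[1, −24, −540], [0, 1, 48], [0, 0, 1]].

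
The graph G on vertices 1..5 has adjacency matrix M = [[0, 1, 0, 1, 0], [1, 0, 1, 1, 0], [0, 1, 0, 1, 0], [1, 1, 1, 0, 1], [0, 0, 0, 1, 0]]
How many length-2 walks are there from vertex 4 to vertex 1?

The number of length-2 walks from vertex 4 to vertex 1 is entry (4,1) of M², where M is the adjacency matrix.
M² = [[2, 1, 2, 1, 1], [1, 3, 1, 2, 1], [2, 1, 2, 1, 1], [1, 2, 1, 4, 0], [1, 1, 1, 0, 1]]

1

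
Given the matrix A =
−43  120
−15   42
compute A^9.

tr A = −1 and det A = −6, so the characteristic polynomial is λ² − (−1)λ + (−6) with roots −3 and 2.
Eigenvectors give P = [[3, −8], [1, −3]] with P⁻¹ = [[3, −8], [1, −3]], and A = P·diag(−3, 2)·P⁻¹.
Then A^9 = P·diag(−19683, 512)·P⁻¹ = [[−59049, −4096], [−19683, −1536]] · [[3, −8], [1, −3]] = [[−181243, 484680], [−60585, 162072]].

[[−181243, 484680], [−60585, 162072]]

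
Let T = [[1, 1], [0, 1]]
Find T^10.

[[1, 10], [0, 1]]

T = I + N where N = [[0, 1], [0, 0]] is strictly upper-triangular, so N^2 = 0.
(I + N)^10 = I + 10·N = [[1, 10], [0, 1]].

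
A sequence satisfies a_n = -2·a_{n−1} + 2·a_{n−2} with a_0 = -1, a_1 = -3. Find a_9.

With companion matrix B = [[-2, 2], [1, 0]], [a_n, a_{n−1}]ᵀ = B·[a_{n−1}, a_{n−2}]ᵀ, so [a_9, a_8]ᵀ = B⁸·[a_1, a_0]ᵀ.
B⁸ = [[2448, -1792], [-896, 656]], giving [a_9, a_8]ᵀ = [[-5552], [2032]].

-5552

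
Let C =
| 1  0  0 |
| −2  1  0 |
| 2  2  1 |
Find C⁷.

[[1, 0, 0], [−14, 1, 0], [−70, 14, 1]]

C = I + N where N = [[0, 0, 0], [−2, 0, 0], [2, 2, 0]] is strictly lower-triangular, so N³ = 0.
(I + N)⁷ = I + 7·N + 21·N² = [[1, 0, 0], [−14, 1, 0], [−70, 14, 1]].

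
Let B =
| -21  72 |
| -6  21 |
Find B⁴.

[[81, 0], [0, 81]]

tr B = 0 and det B = -9, so the characteristic polynomial is λ² − (0)λ + (-9) with roots 3 and -3.
Eigenvectors give P = [[3, 4], [1, 1]] with P⁻¹ = [[-1, 4], [1, -3]], and B = P·diag(3, -3)·P⁻¹.
Then B⁴ = P·diag(81, 81)·P⁻¹ = [[243, 324], [81, 81]] · [[-1, 4], [1, -3]] = [[81, 0], [0, 81]].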